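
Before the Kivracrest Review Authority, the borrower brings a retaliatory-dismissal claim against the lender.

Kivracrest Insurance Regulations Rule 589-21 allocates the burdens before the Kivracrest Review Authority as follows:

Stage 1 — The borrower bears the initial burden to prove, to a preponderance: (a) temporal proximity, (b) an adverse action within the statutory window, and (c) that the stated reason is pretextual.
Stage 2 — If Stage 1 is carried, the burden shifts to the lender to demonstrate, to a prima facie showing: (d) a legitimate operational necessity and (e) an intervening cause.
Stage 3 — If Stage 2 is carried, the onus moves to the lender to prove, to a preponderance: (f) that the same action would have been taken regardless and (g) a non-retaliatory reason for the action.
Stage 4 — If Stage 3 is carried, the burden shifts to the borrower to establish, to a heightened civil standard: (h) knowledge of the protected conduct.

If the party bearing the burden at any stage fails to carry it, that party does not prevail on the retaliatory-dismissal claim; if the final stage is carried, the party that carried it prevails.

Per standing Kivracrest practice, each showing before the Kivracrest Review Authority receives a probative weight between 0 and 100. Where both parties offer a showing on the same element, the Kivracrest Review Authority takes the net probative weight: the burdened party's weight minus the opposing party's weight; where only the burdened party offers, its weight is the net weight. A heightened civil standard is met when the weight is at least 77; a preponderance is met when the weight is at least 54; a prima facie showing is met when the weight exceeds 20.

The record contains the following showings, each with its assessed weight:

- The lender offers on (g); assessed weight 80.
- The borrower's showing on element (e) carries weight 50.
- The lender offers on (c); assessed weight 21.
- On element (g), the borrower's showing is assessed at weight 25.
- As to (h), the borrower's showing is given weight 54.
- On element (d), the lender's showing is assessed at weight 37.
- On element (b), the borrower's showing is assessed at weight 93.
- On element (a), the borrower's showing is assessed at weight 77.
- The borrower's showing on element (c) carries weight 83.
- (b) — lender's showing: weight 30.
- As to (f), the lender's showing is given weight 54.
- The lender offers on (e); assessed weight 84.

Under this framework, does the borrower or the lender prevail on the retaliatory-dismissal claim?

At Stage 1 the borrower must meet a preponderance (weight is at least 54): on (a) the weight is 77, ≥ 54, so (a) meets the standard; on (b) the weight is 93 less the opposing 30 gives net 63, ≥ 54, so (b) meets the standard; on (c) the weight is 83 less the opposing 21 gives net 62, which does reach 54, so (c) meets the standard.
  Stage 1 carried; the burden shifts to the lender.
At Stage 2 the lender must meet a prima facie showing (weight exceeds 20): on (d) the weight is 37, > 20, so (d) meets the standard; on (e) the weight is 84 less the opposing 50 gives net 34, > 20, so (e) meets the standard.
  Stage 2 carried; the burden remains with the lender.
At Stage 3 the lender must meet a preponderance (weight is at least 54): on (f) the weight is 54, ≥ 54, so (f) meets the standard; on (g) the weight is 80 less the opposing 25 gives net 55, which does reach 54, so (g) meets the standard.
  All elements met. The burden passes to the borrower.
At Stage 4 the borrower must meet a heightened civil standard (weight is at least 77): on (h) the weight is 54, which does not reach 77, so (h) does not meet the standard.
  Not every element is met, so the borrower fails to carry Stage 4.
The lender prevails.

lender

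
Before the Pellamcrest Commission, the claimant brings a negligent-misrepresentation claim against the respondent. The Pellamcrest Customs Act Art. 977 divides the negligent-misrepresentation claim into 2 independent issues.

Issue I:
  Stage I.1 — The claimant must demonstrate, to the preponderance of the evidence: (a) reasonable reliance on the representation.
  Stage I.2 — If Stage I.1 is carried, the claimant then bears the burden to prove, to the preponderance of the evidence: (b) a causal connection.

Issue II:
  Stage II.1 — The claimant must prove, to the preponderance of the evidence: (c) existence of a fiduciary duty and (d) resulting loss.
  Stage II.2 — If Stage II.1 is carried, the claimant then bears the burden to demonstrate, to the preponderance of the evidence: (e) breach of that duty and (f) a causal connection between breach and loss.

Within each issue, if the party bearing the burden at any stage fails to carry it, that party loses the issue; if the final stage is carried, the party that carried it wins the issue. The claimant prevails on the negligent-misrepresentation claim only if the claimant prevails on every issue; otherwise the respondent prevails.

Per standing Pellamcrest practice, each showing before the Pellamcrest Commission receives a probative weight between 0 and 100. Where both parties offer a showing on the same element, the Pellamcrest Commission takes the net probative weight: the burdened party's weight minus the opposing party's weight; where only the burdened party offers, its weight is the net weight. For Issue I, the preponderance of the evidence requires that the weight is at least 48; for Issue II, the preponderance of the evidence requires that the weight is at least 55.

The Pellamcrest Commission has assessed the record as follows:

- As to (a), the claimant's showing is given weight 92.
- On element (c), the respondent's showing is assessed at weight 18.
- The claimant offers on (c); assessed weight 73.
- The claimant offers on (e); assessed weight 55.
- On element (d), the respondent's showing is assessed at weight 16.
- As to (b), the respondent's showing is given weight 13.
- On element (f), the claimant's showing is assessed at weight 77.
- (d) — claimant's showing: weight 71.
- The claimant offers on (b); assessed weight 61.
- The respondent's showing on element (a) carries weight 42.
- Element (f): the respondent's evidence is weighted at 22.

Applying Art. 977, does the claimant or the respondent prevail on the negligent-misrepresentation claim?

— Issue I —
At Stage I.1 the claimant must meet the preponderance of the evidence (weight is at least 48): on (a) the weight is 92 less the opposing 42 gives net 50, ≥ 48, so (a) meets the standard.
  Stage I.1 carried; the burden remains with the claimant.
At Stage I.2 the claimant must meet the preponderance of the evidence (weight is at least 48): on (b) the weight is 61 less the opposing 13 gives net 48, ≥ 48, so (b) meets the standard.
  The claimant carries the last stage.
With every stage satisfied, the claimant prevails on this issue.
— Issue II —
At Stage II.1 the claimant must meet the preponderance of the evidence (weight is at least 55): on (c) the weight is 73 less the opposing 18 gives net 55, ≥ 55, so (c) meets the standard; on (d) the weight is 71 less the opposing 16 gives net 55, ≥ 55, so (d) meets the standard.
  All elements met. The claimant retains the burden for Stage II.2.
At Stage II.2 the claimant must meet the preponderance of the evidence (weight is at least 55): on (e) the weight is 55, which does reach 55, so (e) meets the standard; on (f) the weight is 77 less the opposing 22 gives net 55, ≥ 55, so (f) meets the standard.
  The claimant carries the last stage.
Every stage carried; the claimant prevails on this issue.
Per-issue: Issue I → claimant; Issue II → claimant. The claimant must prevail on every issue; overall, the claimant prevails.

claimant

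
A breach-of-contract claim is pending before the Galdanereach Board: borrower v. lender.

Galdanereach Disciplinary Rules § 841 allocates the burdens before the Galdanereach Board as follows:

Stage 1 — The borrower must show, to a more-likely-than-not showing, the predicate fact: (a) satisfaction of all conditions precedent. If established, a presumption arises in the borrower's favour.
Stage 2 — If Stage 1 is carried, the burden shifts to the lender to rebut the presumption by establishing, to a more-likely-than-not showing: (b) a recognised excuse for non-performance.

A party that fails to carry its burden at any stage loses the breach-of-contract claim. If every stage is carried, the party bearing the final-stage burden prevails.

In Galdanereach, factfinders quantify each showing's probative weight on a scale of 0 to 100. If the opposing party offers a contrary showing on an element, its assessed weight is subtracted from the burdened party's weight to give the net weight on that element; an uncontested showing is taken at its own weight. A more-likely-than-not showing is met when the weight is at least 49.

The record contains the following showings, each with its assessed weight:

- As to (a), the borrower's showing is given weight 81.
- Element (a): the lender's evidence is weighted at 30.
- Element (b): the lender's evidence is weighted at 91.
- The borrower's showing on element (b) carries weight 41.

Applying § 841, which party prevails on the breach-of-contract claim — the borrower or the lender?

lender

Stage 1 — burden on borrower; standard: a more-likely-than-not showing (weight is at least 49).
    (a): 81 − 30 = 51 ≥ 49 [met]
  Stage 1 carried; the burden shifts to the lender.
Stage 2 — burden on lender; standard: a more-likely-than-not showing (weight is at least 49).
    (b): 91 − 41 = 50 ≥ 49 [met]
  All elements met at the final stage.
All stages carried — the lender prevails.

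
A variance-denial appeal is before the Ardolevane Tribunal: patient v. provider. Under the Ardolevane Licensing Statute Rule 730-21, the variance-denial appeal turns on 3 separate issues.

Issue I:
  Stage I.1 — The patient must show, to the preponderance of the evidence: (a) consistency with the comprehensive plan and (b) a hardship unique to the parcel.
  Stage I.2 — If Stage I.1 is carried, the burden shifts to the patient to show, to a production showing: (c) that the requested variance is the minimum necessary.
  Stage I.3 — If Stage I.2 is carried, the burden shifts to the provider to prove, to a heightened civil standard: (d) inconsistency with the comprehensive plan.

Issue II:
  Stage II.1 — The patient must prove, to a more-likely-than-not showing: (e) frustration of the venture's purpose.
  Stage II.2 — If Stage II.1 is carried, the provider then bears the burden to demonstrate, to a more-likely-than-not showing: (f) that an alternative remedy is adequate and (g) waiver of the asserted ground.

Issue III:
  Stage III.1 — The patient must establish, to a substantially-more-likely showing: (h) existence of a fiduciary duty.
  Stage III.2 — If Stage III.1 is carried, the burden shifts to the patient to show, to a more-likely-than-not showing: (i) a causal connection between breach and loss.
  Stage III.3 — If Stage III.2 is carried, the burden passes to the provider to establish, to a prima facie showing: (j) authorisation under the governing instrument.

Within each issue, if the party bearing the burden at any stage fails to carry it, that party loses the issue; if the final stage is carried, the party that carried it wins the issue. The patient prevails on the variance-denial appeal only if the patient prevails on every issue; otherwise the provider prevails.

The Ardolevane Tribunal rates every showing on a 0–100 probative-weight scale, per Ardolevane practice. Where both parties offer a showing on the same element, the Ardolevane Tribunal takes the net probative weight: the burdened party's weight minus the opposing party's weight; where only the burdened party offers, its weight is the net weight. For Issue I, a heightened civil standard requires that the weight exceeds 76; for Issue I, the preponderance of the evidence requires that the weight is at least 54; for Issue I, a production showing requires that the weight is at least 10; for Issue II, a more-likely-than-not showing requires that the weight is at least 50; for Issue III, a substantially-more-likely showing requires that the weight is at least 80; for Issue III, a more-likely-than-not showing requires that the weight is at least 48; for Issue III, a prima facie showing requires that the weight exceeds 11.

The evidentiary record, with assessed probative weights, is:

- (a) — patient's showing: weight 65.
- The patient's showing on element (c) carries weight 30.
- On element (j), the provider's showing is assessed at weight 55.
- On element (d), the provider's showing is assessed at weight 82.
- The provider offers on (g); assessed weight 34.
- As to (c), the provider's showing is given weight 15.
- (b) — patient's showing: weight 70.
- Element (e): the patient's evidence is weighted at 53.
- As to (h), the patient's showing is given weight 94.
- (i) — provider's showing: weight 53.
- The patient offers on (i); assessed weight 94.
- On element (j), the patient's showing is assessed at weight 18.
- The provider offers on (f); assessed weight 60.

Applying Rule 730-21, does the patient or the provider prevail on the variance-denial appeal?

provider

— Issue I —
Stage I.1 — burden on patient; standard: the preponderance of the evidence (weight is at least 54).
    (a): 65 ≥ 54 [met]
    (b): 70 ≥ 54 [met]
  Stage I.1 carried; the burden remains with the patient.
Stage I.2 — burden on patient; standard: a production showing (weight is at least 10).
    (c): 30 − 15 = 15 ≥ 10 [met]
  Stage I.2 is satisfied; the onus moves to the provider.
Stage I.3 — burden on provider; standard: a heightened civil standard (weight exceeds 76).
    (d): 82 > 76 [met]
  All elements met at the final stage.
With every stage satisfied, the provider prevails on this issue.
— Issue II —
Stage II.1 — burden on patient; standard: a more-likely-than-not showing (weight is at least 50).
    (e): 53 ≥ 50 [met]
  All elements met. The burden passes to the provider.
Stage II.2 — burden on provider; standard: a more-likely-than-not showing (weight is at least 50).
    (f): 60 ≥ 50 [met]
    (g): 34 < 50 [not met]
  Stage II.2 not carried; the provider fails its burden.
The analysis ends at Stage II.2; the patient prevails on this issue.
— Issue III —
Stage III.1 — burden on patient; standard: a substantially-more-likely showing (weight is at least 80).
    (h): 94 ≥ 80 [met]
  All elements met. The patient retains the burden for Stage III.2.
Stage III.2 — burden on patient; standard: a more-likely-than-not showing (weight is at least 48).
    (i): 94 − 53 = 41 < 48 [not met]
  The patient does not carry Stage III.2.
The analysis ends at Stage III.2; the provider prevails on this issue.
Per-issue: Issue I → provider; Issue II → patient; Issue III → provider. The patient must prevail on every issue; overall, the provider prevails.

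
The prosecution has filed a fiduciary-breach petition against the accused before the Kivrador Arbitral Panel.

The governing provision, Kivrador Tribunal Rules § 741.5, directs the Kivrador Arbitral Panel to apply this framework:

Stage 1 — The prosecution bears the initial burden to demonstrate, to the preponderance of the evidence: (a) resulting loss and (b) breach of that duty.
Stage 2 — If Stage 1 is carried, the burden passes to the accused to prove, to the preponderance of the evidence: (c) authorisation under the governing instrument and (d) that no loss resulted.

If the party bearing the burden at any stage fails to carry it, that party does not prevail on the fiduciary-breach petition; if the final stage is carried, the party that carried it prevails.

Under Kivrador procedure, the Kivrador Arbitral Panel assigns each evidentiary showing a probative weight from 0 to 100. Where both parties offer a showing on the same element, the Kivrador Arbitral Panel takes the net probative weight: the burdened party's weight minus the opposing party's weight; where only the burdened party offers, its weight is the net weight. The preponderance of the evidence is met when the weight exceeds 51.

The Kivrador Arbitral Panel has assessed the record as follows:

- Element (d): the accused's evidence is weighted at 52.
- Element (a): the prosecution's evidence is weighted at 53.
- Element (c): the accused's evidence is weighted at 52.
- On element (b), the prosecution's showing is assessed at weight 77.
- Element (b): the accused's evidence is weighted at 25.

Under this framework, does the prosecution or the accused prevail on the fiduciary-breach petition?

accused

At Stage 1 the prosecution must meet the preponderance of the evidence (weight exceeds 51): on (a) the weight is 53, > 51, so (a) meets the standard; on (b) the weight is 77 less the opposing 25 gives net 52, which does exceed 51, so (b) meets the standard.
  The prosecution carries Stage 1; the accused now bears the burden.
At Stage 2 the accused must meet the preponderance of the evidence (weight exceeds 51): on (c) the weight is 52, which does exceed 51, so (c) meets the standard; on (d) the weight is 52, > 51, so (d) meets the standard.
  All elements met at the final stage.
All stages carried — the accused prevails.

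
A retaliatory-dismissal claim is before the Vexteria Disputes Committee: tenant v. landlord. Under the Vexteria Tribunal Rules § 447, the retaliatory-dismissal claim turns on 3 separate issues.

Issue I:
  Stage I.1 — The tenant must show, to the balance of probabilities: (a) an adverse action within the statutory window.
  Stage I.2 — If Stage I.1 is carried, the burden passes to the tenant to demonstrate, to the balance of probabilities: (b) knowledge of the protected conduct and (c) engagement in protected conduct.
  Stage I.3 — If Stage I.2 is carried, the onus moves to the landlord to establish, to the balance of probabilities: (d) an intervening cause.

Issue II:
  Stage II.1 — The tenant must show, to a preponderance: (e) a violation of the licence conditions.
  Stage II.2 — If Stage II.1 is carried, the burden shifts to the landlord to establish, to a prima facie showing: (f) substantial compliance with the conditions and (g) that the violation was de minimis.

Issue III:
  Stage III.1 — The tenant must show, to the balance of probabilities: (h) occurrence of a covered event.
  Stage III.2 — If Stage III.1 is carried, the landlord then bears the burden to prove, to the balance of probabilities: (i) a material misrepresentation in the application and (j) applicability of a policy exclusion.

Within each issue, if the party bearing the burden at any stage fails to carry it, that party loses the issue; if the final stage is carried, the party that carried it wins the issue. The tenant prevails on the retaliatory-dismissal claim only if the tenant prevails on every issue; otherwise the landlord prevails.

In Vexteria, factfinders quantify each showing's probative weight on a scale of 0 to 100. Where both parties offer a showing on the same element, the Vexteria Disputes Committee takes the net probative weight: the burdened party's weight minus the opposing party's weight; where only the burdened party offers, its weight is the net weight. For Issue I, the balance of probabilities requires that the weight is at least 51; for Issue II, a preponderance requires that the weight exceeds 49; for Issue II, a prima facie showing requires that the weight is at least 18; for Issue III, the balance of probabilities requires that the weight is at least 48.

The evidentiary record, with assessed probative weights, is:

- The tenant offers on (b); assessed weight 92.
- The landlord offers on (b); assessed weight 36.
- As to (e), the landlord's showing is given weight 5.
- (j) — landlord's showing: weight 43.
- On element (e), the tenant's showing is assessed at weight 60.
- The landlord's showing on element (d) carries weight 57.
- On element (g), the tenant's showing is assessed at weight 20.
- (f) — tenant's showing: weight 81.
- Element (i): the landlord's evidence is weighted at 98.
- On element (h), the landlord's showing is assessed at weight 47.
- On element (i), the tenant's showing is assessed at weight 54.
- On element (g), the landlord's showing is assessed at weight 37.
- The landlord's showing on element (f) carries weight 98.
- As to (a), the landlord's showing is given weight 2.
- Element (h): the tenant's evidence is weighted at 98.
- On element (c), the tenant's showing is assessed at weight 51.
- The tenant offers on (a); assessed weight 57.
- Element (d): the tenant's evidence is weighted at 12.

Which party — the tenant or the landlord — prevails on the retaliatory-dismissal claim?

— Issue I —
Stage I.1 — burden on tenant; standard: the balance of probabilities (weight is at least 51).
    (a): 57 − 2 = 55 ≥ 51 [met]
  Stage I.1 is satisfied; the tenant continues to bear the burden.
Stage I.2 — burden on tenant; standard: the balance of probabilities (weight is at least 51).
    (b): 92 − 36 = 56 ≥ 51 [met]
    (c): 51 ≥ 51 [met]
  Stage I.2 carried; the burden shifts to the landlord.
Stage I.3 — burden on landlord; standard: the balance of probabilities (weight is at least 51).
    (d): 57 − 12 = 45 < 51 [not met]
  Not every element is met, so the landlord fails to carry Stage I.3.
The analysis ends at Stage I.3; the tenant prevails on this issue.
— Issue II —
Stage II.1 — burden on tenant; standard: a preponderance (weight exceeds 49).
    (e): 60 − 5 = 55 > 49 [met]
  The tenant carries Stage II.1; the landlord now bears the burden.
Stage II.2 — burden on landlord; standard: a prima facie showing (weight is at least 18).
    (f): 98 − 81 = 17 < 18 [not met]
    (g): 37 − 20 = 17 < 18 [not met]
  Stage II.2 not carried; the landlord fails its burden.
So the tenant prevails on this issue.
— Issue III —
Stage III.1 (tenant, the balance of probabilities, weight is at least 48): (h) net 98−47=51 ≥ 48 — meets.
  The tenant carries Stage III.1; the landlord now bears the burden.
Stage III.2 (landlord, the balance of probabilities, weight is at least 48): (i) net 98−54=44 < 48 — fails; (j) 43 < 48 — fails.
  The landlord does not carry Stage III.2.
So the tenant prevails on this issue.
Per-issue: Issue I → tenant; Issue II → tenant; Issue III → tenant. The tenant must prevail on every issue; overall, the tenant prevails.

tenant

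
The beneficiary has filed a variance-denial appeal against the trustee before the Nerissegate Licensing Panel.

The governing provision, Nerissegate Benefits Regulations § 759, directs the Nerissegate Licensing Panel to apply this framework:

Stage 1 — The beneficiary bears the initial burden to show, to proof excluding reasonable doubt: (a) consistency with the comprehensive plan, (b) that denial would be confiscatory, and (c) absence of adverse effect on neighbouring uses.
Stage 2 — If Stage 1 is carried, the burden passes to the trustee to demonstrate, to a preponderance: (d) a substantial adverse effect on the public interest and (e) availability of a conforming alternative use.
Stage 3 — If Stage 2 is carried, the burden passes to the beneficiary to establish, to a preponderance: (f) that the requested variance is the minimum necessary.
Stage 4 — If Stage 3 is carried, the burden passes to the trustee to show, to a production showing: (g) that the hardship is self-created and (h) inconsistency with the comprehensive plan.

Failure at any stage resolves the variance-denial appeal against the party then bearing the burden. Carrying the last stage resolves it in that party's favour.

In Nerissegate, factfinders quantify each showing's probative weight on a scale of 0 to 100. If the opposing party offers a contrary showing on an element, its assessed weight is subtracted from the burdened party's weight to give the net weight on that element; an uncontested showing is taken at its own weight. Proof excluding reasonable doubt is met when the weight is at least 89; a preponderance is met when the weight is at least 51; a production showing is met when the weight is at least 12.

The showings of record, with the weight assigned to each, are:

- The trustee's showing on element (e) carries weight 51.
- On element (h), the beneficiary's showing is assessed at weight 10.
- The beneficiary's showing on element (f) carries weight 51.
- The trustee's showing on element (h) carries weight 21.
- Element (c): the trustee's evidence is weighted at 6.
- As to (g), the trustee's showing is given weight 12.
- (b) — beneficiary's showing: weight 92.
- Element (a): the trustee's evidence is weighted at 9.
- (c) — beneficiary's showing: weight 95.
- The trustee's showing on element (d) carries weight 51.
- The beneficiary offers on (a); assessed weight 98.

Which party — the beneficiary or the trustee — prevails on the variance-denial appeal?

Stage 1 — burden on beneficiary; standard: proof excluding reasonable doubt (weight is at least 89).
    (a): 98 − 9 = 89 ≥ 89 [met]
    (b): 92 ≥ 89 [met]
    (c): 95 − 6 = 89 ≥ 89 [met]
  Stage 1 carried; the burden shifts to the trustee.
Stage 2 — burden on trustee; standard: a preponderance (weight is at least 51).
    (d): 51 ≥ 51 [met]
    (e): 51 ≥ 51 [met]
  Stage 2 is satisfied; the onus moves to the beneficiary.
Stage 3 — burden on beneficiary; standard: a preponderance (weight is at least 51).
    (f): 51 ≥ 51 [met]
  Stage 3 is satisfied; the onus moves to the trustee.
Stage 4 — burden on trustee; standard: a production showing (weight is at least 12).
    (g): 12 ≥ 12 [met]
    (h): 21 − 10 = 11 < 12 [not met]
  The trustee does not carry Stage 4.
The beneficiary prevails.

beneficiary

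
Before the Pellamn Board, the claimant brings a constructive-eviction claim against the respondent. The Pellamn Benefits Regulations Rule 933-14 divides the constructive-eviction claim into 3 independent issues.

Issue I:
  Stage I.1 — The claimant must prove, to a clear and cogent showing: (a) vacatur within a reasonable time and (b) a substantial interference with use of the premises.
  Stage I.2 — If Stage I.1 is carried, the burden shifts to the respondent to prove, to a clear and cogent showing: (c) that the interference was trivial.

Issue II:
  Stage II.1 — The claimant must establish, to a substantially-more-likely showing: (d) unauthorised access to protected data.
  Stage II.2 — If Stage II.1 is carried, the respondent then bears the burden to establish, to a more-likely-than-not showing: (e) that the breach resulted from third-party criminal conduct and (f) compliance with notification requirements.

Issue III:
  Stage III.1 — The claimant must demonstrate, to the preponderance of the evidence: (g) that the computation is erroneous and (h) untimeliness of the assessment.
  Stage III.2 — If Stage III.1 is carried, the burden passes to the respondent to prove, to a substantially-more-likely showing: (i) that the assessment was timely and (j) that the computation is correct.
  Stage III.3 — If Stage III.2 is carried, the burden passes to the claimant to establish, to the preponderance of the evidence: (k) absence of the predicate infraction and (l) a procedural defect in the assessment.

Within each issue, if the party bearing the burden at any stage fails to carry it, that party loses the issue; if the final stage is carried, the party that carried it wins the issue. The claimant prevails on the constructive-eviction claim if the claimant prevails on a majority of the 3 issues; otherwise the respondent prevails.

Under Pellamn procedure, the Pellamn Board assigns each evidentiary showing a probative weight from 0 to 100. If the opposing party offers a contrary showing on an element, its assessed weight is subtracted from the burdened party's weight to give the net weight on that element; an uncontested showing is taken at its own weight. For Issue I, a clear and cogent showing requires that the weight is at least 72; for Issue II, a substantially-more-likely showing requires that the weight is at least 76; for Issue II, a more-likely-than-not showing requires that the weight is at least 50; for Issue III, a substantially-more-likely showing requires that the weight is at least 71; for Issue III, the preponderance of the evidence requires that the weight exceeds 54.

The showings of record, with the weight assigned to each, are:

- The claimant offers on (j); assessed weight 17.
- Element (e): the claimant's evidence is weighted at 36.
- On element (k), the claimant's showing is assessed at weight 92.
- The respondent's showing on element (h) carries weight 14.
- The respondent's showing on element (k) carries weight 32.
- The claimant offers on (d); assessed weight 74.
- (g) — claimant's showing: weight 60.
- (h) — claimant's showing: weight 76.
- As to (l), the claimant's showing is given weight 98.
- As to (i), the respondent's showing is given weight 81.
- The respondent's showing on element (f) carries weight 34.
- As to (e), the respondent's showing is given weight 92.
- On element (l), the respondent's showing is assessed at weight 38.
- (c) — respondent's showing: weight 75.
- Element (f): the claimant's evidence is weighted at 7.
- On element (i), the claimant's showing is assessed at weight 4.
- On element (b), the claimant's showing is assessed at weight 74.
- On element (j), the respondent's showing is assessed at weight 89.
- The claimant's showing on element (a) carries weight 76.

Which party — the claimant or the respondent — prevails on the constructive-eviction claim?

respondent

— Issue I —
Stage I.1 — burden on claimant; standard: a clear and cogent showing (weight is at least 72).
    (a): 76 ≥ 72 [met]
    (b): 74 ≥ 72 [met]
  The claimant carries Stage I.1; the respondent now bears the burden.
Stage I.2 — burden on respondent; standard: a clear and cogent showing (weight is at least 72).
    (c): 75 ≥ 72 [met]
  The respondent carries the last stage.
With every stage satisfied, the respondent prevails on this issue.
— Issue II —
At Stage II.1 the claimant must meet a substantially-more-likely showing (weight is at least 76): on (d) the weight is 74, < 76, so (d) does not meet the standard.
  Stage II.1 not carried; the claimant fails its burden.
So the respondent prevails on this issue.
— Issue III —
Stage III.1 — burden on claimant; standard: the preponderance of the evidence (weight exceeds 54).
    (g): 60 > 54 [met]
    (h): 76 − 14 = 62 > 54 [met]
  Stage III.1 carried; the burden shifts to the respondent.
Stage III.2 — burden on respondent; standard: a substantially-more-likely showing (weight is at least 71).
    (i): 81 − 4 = 77 ≥ 71 [met]
    (j): 89 − 17 = 72 ≥ 71 [met]
  All elements met. The burden passes to the claimant.
Stage III.3 — burden on claimant; standard: the preponderance of the evidence (weight exceeds 54).
    (k): 92 − 32 = 60 > 54 [met]
    (l): 98 − 38 = 60 > 54 [met]
  Stage III.3 carried; the final stage is satisfied.
With every stage satisfied, the claimant prevails on this issue.
Per-issue: Issue I → respondent; Issue II → respondent; Issue III → claimant. The claimant must prevail on a majority of issues; overall, the respondent prevails.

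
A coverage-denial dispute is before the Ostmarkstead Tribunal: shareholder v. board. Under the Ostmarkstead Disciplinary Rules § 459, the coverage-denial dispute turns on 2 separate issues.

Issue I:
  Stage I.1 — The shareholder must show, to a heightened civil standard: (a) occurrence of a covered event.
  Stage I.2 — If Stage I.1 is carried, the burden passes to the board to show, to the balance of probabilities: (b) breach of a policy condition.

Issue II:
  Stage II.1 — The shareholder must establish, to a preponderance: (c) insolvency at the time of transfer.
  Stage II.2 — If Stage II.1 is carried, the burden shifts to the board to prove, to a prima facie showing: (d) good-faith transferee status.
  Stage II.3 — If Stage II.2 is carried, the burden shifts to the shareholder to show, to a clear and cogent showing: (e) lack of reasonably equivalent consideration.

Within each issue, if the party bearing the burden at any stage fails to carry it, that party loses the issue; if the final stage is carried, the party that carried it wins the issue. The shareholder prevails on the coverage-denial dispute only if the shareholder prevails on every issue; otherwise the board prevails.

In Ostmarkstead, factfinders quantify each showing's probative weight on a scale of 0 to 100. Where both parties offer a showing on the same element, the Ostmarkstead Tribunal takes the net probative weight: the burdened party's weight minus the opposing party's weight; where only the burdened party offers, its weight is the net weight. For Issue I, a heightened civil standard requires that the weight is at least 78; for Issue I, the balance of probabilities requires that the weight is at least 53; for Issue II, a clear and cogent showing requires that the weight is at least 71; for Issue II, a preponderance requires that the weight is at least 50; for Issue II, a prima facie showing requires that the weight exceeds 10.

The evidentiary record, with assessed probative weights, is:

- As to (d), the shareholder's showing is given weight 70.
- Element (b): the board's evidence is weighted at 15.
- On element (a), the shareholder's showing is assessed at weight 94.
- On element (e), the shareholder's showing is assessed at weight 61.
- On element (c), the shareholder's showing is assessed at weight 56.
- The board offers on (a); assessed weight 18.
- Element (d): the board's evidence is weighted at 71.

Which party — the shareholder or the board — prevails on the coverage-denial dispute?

board

— Issue I —
At Stage I.1 the shareholder must meet a heightened civil standard (weight is at least 78): on (a) the weight is 94 less the opposing 18 gives net 76, which does not reach 78, so (a) does not meet the standard.
  The shareholder does not carry Stage I.1.
The board prevails on this issue.
— Issue II —
At Stage II.1 the shareholder must meet a preponderance (weight is at least 50): on (c) the weight is 56, which does reach 50, so (c) meets the standard.
  Stage II.1 is satisfied; the onus moves to the board.
At Stage II.2 the board must meet a prima facie showing (weight exceeds 10): on (d) the weight is 71 less the opposing 70 gives net 1, which does not exceed 10, so (d) does not meet the standard.
  Not every element is met, so the board fails to carry Stage II.2.
So the shareholder prevails on this issue.
Per-issue: Issue I → board; Issue II → shareholder. The shareholder must prevail on every issue; overall, the board prevails.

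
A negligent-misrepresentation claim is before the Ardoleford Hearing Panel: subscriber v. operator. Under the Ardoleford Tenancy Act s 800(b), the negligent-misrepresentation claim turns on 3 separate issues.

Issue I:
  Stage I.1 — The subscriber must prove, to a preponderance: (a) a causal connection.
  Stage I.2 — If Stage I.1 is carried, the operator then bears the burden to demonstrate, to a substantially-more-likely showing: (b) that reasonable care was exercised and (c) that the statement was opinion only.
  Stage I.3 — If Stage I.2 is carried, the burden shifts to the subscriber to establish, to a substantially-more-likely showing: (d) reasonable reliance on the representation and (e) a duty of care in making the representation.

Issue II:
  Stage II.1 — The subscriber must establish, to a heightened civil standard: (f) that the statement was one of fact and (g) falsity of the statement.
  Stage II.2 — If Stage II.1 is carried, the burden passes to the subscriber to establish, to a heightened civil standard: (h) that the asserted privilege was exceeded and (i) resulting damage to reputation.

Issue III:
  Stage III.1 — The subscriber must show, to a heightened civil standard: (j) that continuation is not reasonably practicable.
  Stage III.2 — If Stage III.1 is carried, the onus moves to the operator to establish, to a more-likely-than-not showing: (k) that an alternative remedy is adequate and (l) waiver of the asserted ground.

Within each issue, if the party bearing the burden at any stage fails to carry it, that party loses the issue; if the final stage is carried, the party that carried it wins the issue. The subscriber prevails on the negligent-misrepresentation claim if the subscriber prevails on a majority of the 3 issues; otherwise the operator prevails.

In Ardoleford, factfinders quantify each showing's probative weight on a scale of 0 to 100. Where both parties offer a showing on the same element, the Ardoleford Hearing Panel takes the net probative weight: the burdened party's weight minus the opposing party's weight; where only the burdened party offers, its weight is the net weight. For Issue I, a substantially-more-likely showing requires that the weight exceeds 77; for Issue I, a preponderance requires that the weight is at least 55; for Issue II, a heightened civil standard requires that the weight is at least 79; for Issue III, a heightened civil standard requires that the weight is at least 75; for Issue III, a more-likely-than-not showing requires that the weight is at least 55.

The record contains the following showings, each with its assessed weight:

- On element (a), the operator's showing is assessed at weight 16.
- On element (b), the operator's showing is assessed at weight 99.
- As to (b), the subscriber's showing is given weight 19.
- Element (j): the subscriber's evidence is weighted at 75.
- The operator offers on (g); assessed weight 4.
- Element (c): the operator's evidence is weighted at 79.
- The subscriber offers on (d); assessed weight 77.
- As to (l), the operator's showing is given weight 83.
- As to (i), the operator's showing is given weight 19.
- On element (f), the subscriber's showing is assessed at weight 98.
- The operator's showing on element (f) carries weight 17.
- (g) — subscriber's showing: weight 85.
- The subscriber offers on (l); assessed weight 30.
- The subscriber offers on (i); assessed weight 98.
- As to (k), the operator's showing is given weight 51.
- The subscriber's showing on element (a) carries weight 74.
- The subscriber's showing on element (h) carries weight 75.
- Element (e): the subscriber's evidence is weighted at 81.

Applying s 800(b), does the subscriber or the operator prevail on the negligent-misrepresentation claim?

operator

— Issue I —
Stage I.1 — burden on subscriber; standard: a preponderance (weight is at least 55).
    (a): 74 − 16 = 58 ≥ 55 [met]
  Stage I.1 is satisfied; the onus moves to the operator.
Stage I.2 — burden on operator; standard: a substantially-more-likely showing (weight exceeds 77).
    (b): 99 − 19 = 80 > 77 [met]
    (c): 79 > 77 [met]
  All elements met. The burden passes to the subscriber.
Stage I.3 — burden on subscriber; standard: a substantially-more-likely showing (weight exceeds 77).
    (d): 77 ≤ 77 [not met]
    (e): 81 > 77 [met]
  Stage I.3 not carried; the subscriber fails its burden.
The operator prevails on this issue.
— Issue II —
Stage II.1 — burden on subscriber; standard: a heightened civil standard (weight is at least 79).
    (f): 98 − 17 = 81 ≥ 79 [met]
    (g): 85 − 4 = 81 ≥ 79 [met]
  All elements met. The subscriber retains the burden for Stage II.2.
Stage II.2 — burden on subscriber; standard: a heightened civil standard (weight is at least 79).
    (h): 75 < 79 [not met]
    (i): 98 − 19 = 79 ≥ 79 [met]
  The subscriber does not carry Stage II.2.
The operator prevails on this issue.
— Issue III —
At Stage III.1 the subscriber must meet a heightened civil standard (weight is at least 75): on (j) the weight is 75, ≥ 75, so (j) meets the standard.
  Stage III.1 carried; the burden shifts to the operator.
At Stage III.2 the operator must meet a more-likely-than-not showing (weight is at least 55): on (k) the weight is 51, which does not reach 55, so (k) does not meet the standard; on (l) the weight is 83 less the opposing 30 gives net 53, < 55, so (l) does not meet the standard.
  Not every element is met, so the operator fails to carry Stage III.2.
So the subscriber prevails on this issue.
Per-issue: Issue I → operator; Issue II → operator; Issue III → subscriber. The subscriber must prevail on a majority of issues; overall, the operator prevails.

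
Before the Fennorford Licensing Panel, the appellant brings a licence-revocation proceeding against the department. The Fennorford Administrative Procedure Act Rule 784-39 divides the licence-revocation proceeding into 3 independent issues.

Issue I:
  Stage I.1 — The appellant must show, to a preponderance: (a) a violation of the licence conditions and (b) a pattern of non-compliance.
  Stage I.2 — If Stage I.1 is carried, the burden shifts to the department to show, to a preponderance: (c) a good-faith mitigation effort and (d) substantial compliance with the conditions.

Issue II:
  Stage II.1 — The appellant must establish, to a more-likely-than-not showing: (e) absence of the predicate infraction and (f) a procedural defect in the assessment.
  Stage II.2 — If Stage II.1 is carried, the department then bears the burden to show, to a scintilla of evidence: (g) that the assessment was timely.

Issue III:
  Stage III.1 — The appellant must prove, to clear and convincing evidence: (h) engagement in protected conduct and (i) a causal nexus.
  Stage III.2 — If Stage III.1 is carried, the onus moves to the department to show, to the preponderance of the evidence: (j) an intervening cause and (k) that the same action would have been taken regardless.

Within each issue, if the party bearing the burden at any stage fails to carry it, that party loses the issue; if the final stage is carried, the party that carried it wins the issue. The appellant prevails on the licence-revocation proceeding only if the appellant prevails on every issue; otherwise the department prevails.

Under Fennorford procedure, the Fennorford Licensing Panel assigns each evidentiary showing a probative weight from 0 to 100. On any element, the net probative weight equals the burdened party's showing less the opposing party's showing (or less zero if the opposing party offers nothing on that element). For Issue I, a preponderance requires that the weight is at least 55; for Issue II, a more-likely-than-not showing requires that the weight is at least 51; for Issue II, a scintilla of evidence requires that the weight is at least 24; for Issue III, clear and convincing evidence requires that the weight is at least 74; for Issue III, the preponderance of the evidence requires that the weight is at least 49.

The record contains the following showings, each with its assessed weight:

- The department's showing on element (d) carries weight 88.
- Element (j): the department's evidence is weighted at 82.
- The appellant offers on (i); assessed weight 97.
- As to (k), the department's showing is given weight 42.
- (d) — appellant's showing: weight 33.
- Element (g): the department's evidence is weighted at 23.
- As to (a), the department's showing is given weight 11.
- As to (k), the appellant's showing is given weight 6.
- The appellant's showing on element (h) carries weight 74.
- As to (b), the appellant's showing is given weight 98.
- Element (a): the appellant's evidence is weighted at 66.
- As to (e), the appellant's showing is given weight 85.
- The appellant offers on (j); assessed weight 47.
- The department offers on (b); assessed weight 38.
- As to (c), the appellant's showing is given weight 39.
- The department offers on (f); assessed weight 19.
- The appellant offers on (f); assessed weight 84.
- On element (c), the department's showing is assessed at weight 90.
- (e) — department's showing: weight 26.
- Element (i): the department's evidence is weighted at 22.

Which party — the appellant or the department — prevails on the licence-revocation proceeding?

appellant

— Issue I —
Stage I.1 (appellant, a preponderance, weight is at least 55): (a) net 66−11=55 ≥ 55 — meets; (b) net 98−38=60 ≥ 55 — meets.
  The appellant carries Stage I.1; the department now bears the burden.
Stage I.2 (department, a preponderance, weight is at least 55): (c) net 90−39=51 < 55 — fails; (d) net 88−33=55 ≥ 55 — meets.
  The department does not carry Stage I.2.
The appellant prevails on this issue.
— Issue II —
Stage II.1 — burden on appellant; standard: a more-likely-than-not showing (weight is at least 51).
    (e): 85 − 26 = 59 ≥ 51 [met]
    (f): 84 − 19 = 65 ≥ 51 [met]
  Stage II.1 carried; the burden shifts to the department.
Stage II.2 — burden on department; standard: a scintilla of evidence (weight is at least 24).
    (g): 23 < 24 [not met]
  Stage II.2 not carried; the department fails its burden.
The appellant prevails on this issue.
— Issue III —
Stage III.1 — burden on appellant; standard: clear and convincing evidence (weight is at least 74).
    (h): 74 ≥ 74 [met]
    (i): 97 − 22 = 75 ≥ 74 [met]
  Stage III.1 is satisfied; the onus moves to the department.
Stage III.2 — burden on department; standard: the preponderance of the evidence (weight is at least 49).
    (j): 82 − 47 = 35 < 49 [not met]
    (k): 42 − 6 = 36 < 49 [not met]
  Stage III.2 not carried; the department fails its burden.
So the appellant prevails on this issue.
Per-issue: Issue I → appellant; Issue II → appellant; Issue III → appellant. The appellant must prevail on every issue; overall, the appellant prevails.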